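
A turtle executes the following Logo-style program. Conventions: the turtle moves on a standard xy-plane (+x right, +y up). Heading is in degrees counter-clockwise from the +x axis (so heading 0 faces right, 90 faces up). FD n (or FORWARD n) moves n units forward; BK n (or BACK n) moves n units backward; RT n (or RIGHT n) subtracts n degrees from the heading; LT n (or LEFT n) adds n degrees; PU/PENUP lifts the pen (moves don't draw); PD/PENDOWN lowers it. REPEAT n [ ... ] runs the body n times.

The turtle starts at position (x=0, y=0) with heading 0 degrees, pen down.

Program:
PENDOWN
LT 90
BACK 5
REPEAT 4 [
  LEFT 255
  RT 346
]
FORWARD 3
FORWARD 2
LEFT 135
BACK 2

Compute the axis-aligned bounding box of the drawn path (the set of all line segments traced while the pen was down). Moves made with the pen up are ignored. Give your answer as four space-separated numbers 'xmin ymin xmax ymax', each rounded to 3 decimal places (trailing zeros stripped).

Answer: 0 -5 1.858 1.3

Derivation:
Executing turtle program step by step:
Start: pos=(0,0), heading=0, pen down
PD: pen down
LT 90: heading 0 -> 90
BK 5: (0,0) -> (0,-5) [heading=90, draw]
REPEAT 4 [
  -- iteration 1/4 --
  LT 255: heading 90 -> 345
  RT 346: heading 345 -> 359
  -- iteration 2/4 --
  LT 255: heading 359 -> 254
  RT 346: heading 254 -> 268
  -- iteration 3/4 --
  LT 255: heading 268 -> 163
  RT 346: heading 163 -> 177
  -- iteration 4/4 --
  LT 255: heading 177 -> 72
  RT 346: heading 72 -> 86
]
FD 3: (0,-5) -> (0.209,-2.007) [heading=86, draw]
FD 2: (0.209,-2.007) -> (0.349,-0.012) [heading=86, draw]
LT 135: heading 86 -> 221
BK 2: (0.349,-0.012) -> (1.858,1.3) [heading=221, draw]
Final: pos=(1.858,1.3), heading=221, 4 segment(s) drawn

Segment endpoints: x in {0, 0, 0.209, 0.349, 1.858}, y in {-5, -2.007, -0.012, 0, 1.3}
xmin=0, ymin=-5, xmax=1.858, ymax=1.3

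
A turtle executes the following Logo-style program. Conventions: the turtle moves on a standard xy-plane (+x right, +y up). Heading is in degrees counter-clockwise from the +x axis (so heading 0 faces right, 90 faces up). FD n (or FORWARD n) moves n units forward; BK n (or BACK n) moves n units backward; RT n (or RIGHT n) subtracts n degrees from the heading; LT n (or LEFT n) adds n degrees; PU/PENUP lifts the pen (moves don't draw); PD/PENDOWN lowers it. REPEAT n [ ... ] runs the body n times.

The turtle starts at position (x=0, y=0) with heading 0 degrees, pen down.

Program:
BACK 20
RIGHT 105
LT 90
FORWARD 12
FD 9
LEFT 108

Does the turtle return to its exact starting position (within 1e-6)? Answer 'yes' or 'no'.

Answer: no

Derivation:
Executing turtle program step by step:
Start: pos=(0,0), heading=0, pen down
BK 20: (0,0) -> (-20,0) [heading=0, draw]
RT 105: heading 0 -> 255
LT 90: heading 255 -> 345
FD 12: (-20,0) -> (-8.409,-3.106) [heading=345, draw]
FD 9: (-8.409,-3.106) -> (0.284,-5.435) [heading=345, draw]
LT 108: heading 345 -> 93
Final: pos=(0.284,-5.435), heading=93, 3 segment(s) drawn

Start position: (0, 0)
Final position: (0.284, -5.435)
Distance = 5.443; >= 1e-6 -> NOT closed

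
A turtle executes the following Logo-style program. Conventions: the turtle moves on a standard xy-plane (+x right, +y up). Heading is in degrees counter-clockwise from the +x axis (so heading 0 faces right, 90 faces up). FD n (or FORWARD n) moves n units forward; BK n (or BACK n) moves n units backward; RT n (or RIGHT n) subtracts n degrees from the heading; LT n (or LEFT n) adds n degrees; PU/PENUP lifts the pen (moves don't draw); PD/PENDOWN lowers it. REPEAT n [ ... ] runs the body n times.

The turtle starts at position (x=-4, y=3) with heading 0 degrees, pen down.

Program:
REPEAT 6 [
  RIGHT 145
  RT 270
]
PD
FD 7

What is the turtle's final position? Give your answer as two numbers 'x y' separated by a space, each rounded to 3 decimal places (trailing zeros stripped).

Answer: 2.062 6.5

Derivation:
Executing turtle program step by step:
Start: pos=(-4,3), heading=0, pen down
REPEAT 6 [
  -- iteration 1/6 --
  RT 145: heading 0 -> 215
  RT 270: heading 215 -> 305
  -- iteration 2/6 --
  RT 145: heading 305 -> 160
  RT 270: heading 160 -> 250
  -- iteration 3/6 --
  RT 145: heading 250 -> 105
  RT 270: heading 105 -> 195
  -- iteration 4/6 --
  RT 145: heading 195 -> 50
  RT 270: heading 50 -> 140
  -- iteration 5/6 --
  RT 145: heading 140 -> 355
  RT 270: heading 355 -> 85
  -- iteration 6/6 --
  RT 145: heading 85 -> 300
  RT 270: heading 300 -> 30
]
PD: pen down
FD 7: (-4,3) -> (2.062,6.5) [heading=30, draw]
Final: pos=(2.062,6.5), heading=30, 1 segment(s) drawn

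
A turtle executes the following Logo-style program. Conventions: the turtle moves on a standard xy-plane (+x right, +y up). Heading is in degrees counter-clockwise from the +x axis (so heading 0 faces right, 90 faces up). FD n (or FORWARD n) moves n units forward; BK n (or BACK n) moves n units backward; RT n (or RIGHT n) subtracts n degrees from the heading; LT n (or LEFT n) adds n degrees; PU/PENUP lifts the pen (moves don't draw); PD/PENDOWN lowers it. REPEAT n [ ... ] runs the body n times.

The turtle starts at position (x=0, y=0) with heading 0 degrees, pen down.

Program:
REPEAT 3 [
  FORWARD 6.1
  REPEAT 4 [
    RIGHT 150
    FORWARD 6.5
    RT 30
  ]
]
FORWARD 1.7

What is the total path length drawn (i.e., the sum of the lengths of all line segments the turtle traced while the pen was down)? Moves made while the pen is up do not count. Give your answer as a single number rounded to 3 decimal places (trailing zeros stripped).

Answer: 98

Derivation:
Executing turtle program step by step:
Start: pos=(0,0), heading=0, pen down
REPEAT 3 [
  -- iteration 1/3 --
  FD 6.1: (0,0) -> (6.1,0) [heading=0, draw]
  REPEAT 4 [
    -- iteration 1/4 --
    RT 150: heading 0 -> 210
    FD 6.5: (6.1,0) -> (0.471,-3.25) [heading=210, draw]
    RT 30: heading 210 -> 180
    -- iteration 2/4 --
    RT 150: heading 180 -> 30
    FD 6.5: (0.471,-3.25) -> (6.1,0) [heading=30, draw]
    RT 30: heading 30 -> 0
    -- iteration 3/4 --
    RT 150: heading 0 -> 210
    FD 6.5: (6.1,0) -> (0.471,-3.25) [heading=210, draw]
    RT 30: heading 210 -> 180
    -- iteration 4/4 --
    RT 150: heading 180 -> 30
    FD 6.5: (0.471,-3.25) -> (6.1,0) [heading=30, draw]
    RT 30: heading 30 -> 0
  ]
  -- iteration 2/3 --
  FD 6.1: (6.1,0) -> (12.2,0) [heading=0, draw]
  REPEAT 4 [
    -- iteration 1/4 --
    RT 150: heading 0 -> 210
    FD 6.5: (12.2,0) -> (6.571,-3.25) [heading=210, draw]
    RT 30: heading 210 -> 180
    -- iteration 2/4 --
    RT 150: heading 180 -> 30
    FD 6.5: (6.571,-3.25) -> (12.2,0) [heading=30, draw]
    RT 30: heading 30 -> 0
    -- iteration 3/4 --
    RT 150: heading 0 -> 210
    FD 6.5: (12.2,0) -> (6.571,-3.25) [heading=210, draw]
    RT 30: heading 210 -> 180
    -- iteration 4/4 --
    RT 150: heading 180 -> 30
    FD 6.5: (6.571,-3.25) -> (12.2,0) [heading=30, draw]
    RT 30: heading 30 -> 0
  ]
  -- iteration 3/3 --
  FD 6.1: (12.2,0) -> (18.3,0) [heading=0, draw]
  REPEAT 4 [
    -- iteration 1/4 --
    RT 150: heading 0 -> 210
    FD 6.5: (18.3,0) -> (12.671,-3.25) [heading=210, draw]
    RT 30: heading 210 -> 180
    -- iteration 2/4 --
    RT 150: heading 180 -> 30
    FD 6.5: (12.671,-3.25) -> (18.3,0) [heading=30, draw]
    RT 30: heading 30 -> 0
    -- iteration 3/4 --
    RT 150: heading 0 -> 210
    FD 6.5: (18.3,0) -> (12.671,-3.25) [heading=210, draw]
    RT 30: heading 210 -> 180
    -- iteration 4/4 --
    RT 150: heading 180 -> 30
    FD 6.5: (12.671,-3.25) -> (18.3,0) [heading=30, draw]
    RT 30: heading 30 -> 0
  ]
]
FD 1.7: (18.3,0) -> (20,0) [heading=0, draw]
Final: pos=(20,0), heading=0, 16 segment(s) drawn

Segment lengths:
  seg 1: (0,0) -> (6.1,0), length = 6.1
  seg 2: (6.1,0) -> (0.471,-3.25), length = 6.5
  seg 3: (0.471,-3.25) -> (6.1,0), length = 6.5
  seg 4: (6.1,0) -> (0.471,-3.25), length = 6.5
  seg 5: (0.471,-3.25) -> (6.1,0), length = 6.5
  seg 6: (6.1,0) -> (12.2,0), length = 6.1
  seg 7: (12.2,0) -> (6.571,-3.25), length = 6.5
  seg 8: (6.571,-3.25) -> (12.2,0), length = 6.5
  seg 9: (12.2,0) -> (6.571,-3.25), length = 6.5
  seg 10: (6.571,-3.25) -> (12.2,0), length = 6.5
  seg 11: (12.2,0) -> (18.3,0), length = 6.1
  seg 12: (18.3,0) -> (12.671,-3.25), length = 6.5
  seg 13: (12.671,-3.25) -> (18.3,0), length = 6.5
  seg 14: (18.3,0) -> (12.671,-3.25), length = 6.5
  seg 15: (12.671,-3.25) -> (18.3,0), length = 6.5
  seg 16: (18.3,0) -> (20,0), length = 1.7
Total = 98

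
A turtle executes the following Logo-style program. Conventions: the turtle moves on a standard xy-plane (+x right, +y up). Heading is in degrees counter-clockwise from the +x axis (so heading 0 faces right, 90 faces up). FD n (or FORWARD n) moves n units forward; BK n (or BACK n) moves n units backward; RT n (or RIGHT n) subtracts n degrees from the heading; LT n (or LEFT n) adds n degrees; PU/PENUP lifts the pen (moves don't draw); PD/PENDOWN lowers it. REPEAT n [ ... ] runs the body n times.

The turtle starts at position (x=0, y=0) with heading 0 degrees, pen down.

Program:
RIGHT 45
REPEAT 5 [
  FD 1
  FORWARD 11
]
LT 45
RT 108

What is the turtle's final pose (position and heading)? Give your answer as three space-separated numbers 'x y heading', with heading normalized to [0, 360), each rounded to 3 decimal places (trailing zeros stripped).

Executing turtle program step by step:
Start: pos=(0,0), heading=0, pen down
RT 45: heading 0 -> 315
REPEAT 5 [
  -- iteration 1/5 --
  FD 1: (0,0) -> (0.707,-0.707) [heading=315, draw]
  FD 11: (0.707,-0.707) -> (8.485,-8.485) [heading=315, draw]
  -- iteration 2/5 --
  FD 1: (8.485,-8.485) -> (9.192,-9.192) [heading=315, draw]
  FD 11: (9.192,-9.192) -> (16.971,-16.971) [heading=315, draw]
  -- iteration 3/5 --
  FD 1: (16.971,-16.971) -> (17.678,-17.678) [heading=315, draw]
  FD 11: (17.678,-17.678) -> (25.456,-25.456) [heading=315, draw]
  -- iteration 4/5 --
  FD 1: (25.456,-25.456) -> (26.163,-26.163) [heading=315, draw]
  FD 11: (26.163,-26.163) -> (33.941,-33.941) [heading=315, draw]
  -- iteration 5/5 --
  FD 1: (33.941,-33.941) -> (34.648,-34.648) [heading=315, draw]
  FD 11: (34.648,-34.648) -> (42.426,-42.426) [heading=315, draw]
]
LT 45: heading 315 -> 0
RT 108: heading 0 -> 252
Final: pos=(42.426,-42.426), heading=252, 10 segment(s) drawn

Answer: 42.426 -42.426 252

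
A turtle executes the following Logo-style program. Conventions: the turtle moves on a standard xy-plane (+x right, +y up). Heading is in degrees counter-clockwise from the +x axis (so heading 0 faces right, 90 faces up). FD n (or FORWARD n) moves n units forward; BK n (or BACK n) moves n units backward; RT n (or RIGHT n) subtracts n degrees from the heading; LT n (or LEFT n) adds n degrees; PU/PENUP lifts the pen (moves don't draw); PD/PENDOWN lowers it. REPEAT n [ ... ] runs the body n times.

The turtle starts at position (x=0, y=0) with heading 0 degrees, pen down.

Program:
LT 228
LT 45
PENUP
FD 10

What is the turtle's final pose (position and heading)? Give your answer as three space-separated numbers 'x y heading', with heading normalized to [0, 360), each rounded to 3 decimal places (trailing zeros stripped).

Executing turtle program step by step:
Start: pos=(0,0), heading=0, pen down
LT 228: heading 0 -> 228
LT 45: heading 228 -> 273
PU: pen up
FD 10: (0,0) -> (0.523,-9.986) [heading=273, move]
Final: pos=(0.523,-9.986), heading=273, 0 segment(s) drawn

Answer: 0.523 -9.986 273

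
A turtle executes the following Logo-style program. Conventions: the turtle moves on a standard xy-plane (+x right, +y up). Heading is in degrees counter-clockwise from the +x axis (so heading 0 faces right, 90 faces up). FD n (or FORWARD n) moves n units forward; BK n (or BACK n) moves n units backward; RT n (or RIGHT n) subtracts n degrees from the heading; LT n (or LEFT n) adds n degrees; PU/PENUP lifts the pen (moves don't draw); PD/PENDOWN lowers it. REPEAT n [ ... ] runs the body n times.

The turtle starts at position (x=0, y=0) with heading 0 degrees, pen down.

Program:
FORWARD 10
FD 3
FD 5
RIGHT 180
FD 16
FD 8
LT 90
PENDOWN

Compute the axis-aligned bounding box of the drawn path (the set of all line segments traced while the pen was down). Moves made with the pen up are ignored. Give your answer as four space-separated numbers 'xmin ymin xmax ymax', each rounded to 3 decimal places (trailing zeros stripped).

Executing turtle program step by step:
Start: pos=(0,0), heading=0, pen down
FD 10: (0,0) -> (10,0) [heading=0, draw]
FD 3: (10,0) -> (13,0) [heading=0, draw]
FD 5: (13,0) -> (18,0) [heading=0, draw]
RT 180: heading 0 -> 180
FD 16: (18,0) -> (2,0) [heading=180, draw]
FD 8: (2,0) -> (-6,0) [heading=180, draw]
LT 90: heading 180 -> 270
PD: pen down
Final: pos=(-6,0), heading=270, 5 segment(s) drawn

Segment endpoints: x in {-6, 0, 2, 10, 13, 18}, y in {0, 0, 0}
xmin=-6, ymin=0, xmax=18, ymax=0

Answer: -6 0 18 0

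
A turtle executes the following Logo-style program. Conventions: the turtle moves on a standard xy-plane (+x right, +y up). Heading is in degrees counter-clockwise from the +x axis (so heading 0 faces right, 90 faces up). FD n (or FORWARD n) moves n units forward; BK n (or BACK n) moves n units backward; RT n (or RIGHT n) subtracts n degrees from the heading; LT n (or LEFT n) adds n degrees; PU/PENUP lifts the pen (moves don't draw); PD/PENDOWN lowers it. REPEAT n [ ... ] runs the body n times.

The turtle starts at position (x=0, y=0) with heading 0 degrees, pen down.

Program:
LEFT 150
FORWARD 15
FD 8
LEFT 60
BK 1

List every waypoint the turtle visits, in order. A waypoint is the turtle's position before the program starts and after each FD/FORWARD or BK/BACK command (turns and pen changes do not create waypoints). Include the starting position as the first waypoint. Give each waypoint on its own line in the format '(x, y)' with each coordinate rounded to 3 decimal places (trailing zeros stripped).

Answer: (0, 0)
(-12.99, 7.5)
(-19.919, 11.5)
(-19.053, 12)

Derivation:
Executing turtle program step by step:
Start: pos=(0,0), heading=0, pen down
LT 150: heading 0 -> 150
FD 15: (0,0) -> (-12.99,7.5) [heading=150, draw]
FD 8: (-12.99,7.5) -> (-19.919,11.5) [heading=150, draw]
LT 60: heading 150 -> 210
BK 1: (-19.919,11.5) -> (-19.053,12) [heading=210, draw]
Final: pos=(-19.053,12), heading=210, 3 segment(s) drawn
Waypoints (4 total):
(0, 0)
(-12.99, 7.5)
(-19.919, 11.5)
(-19.053, 12)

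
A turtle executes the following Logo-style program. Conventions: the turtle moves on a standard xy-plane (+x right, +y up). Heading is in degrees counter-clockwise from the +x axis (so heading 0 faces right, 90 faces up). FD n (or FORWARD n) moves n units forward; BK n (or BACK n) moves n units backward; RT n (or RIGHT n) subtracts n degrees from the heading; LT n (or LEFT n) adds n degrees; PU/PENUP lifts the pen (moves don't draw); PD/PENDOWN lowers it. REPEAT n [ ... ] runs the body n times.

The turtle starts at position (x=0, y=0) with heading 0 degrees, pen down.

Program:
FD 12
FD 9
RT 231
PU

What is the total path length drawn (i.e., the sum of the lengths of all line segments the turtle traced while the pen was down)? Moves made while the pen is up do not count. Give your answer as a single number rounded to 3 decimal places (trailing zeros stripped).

Executing turtle program step by step:
Start: pos=(0,0), heading=0, pen down
FD 12: (0,0) -> (12,0) [heading=0, draw]
FD 9: (12,0) -> (21,0) [heading=0, draw]
RT 231: heading 0 -> 129
PU: pen up
Final: pos=(21,0), heading=129, 2 segment(s) drawn

Segment lengths:
  seg 1: (0,0) -> (12,0), length = 12
  seg 2: (12,0) -> (21,0), length = 9
Total = 21

Answer: 21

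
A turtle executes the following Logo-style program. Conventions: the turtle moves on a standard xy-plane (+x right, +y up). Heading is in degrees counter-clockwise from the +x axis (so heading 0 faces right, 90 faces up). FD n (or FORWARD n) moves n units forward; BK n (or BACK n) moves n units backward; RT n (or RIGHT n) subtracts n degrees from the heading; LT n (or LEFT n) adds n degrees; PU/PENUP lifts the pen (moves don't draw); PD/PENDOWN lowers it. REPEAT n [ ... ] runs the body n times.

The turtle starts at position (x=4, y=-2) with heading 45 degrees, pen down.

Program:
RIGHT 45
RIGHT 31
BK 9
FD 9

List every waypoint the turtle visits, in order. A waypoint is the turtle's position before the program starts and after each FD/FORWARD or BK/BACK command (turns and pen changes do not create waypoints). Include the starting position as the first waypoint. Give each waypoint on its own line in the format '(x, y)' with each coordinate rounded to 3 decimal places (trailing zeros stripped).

Executing turtle program step by step:
Start: pos=(4,-2), heading=45, pen down
RT 45: heading 45 -> 0
RT 31: heading 0 -> 329
BK 9: (4,-2) -> (-3.715,2.635) [heading=329, draw]
FD 9: (-3.715,2.635) -> (4,-2) [heading=329, draw]
Final: pos=(4,-2), heading=329, 2 segment(s) drawn
Waypoints (3 total):
(4, -2)
(-3.715, 2.635)
(4, -2)

Answer: (4, -2)
(-3.715, 2.635)
(4, -2)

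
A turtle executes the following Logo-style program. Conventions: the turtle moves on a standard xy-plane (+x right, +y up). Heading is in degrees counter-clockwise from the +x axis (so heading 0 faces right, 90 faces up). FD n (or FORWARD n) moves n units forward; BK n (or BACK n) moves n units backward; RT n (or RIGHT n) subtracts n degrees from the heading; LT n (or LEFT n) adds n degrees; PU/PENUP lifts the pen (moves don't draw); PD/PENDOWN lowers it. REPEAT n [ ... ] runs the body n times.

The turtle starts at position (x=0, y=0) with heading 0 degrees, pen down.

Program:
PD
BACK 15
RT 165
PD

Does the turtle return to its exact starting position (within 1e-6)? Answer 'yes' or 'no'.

Executing turtle program step by step:
Start: pos=(0,0), heading=0, pen down
PD: pen down
BK 15: (0,0) -> (-15,0) [heading=0, draw]
RT 165: heading 0 -> 195
PD: pen down
Final: pos=(-15,0), heading=195, 1 segment(s) drawn

Start position: (0, 0)
Final position: (-15, 0)
Distance = 15; >= 1e-6 -> NOT closed

Answer: no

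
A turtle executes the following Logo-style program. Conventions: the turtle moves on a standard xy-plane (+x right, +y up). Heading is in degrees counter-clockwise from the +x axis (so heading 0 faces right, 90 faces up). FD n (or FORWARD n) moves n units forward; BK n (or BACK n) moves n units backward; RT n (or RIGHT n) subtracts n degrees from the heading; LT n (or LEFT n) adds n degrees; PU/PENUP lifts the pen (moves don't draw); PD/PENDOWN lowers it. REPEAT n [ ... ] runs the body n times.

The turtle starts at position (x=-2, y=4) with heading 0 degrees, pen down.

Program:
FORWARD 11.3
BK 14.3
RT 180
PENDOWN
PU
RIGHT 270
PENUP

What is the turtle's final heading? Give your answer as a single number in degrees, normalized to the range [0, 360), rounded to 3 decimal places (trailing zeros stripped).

Executing turtle program step by step:
Start: pos=(-2,4), heading=0, pen down
FD 11.3: (-2,4) -> (9.3,4) [heading=0, draw]
BK 14.3: (9.3,4) -> (-5,4) [heading=0, draw]
RT 180: heading 0 -> 180
PD: pen down
PU: pen up
RT 270: heading 180 -> 270
PU: pen up
Final: pos=(-5,4), heading=270, 2 segment(s) drawn

Answer: 270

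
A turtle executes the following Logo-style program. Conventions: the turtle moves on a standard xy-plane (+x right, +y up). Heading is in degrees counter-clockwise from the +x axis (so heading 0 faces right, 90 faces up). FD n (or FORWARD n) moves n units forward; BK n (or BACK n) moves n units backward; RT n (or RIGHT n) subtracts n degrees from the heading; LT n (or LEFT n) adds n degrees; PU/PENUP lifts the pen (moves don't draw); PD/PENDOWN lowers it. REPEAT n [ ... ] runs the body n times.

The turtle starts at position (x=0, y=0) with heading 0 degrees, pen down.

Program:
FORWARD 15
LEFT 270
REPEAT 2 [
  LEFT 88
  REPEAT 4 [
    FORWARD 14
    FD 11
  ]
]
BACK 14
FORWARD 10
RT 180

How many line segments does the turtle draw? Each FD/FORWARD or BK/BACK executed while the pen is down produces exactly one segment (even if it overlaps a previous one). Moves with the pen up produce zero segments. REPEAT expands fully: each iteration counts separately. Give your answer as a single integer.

Answer: 19

Derivation:
Executing turtle program step by step:
Start: pos=(0,0), heading=0, pen down
FD 15: (0,0) -> (15,0) [heading=0, draw]
LT 270: heading 0 -> 270
REPEAT 2 [
  -- iteration 1/2 --
  LT 88: heading 270 -> 358
  REPEAT 4 [
    -- iteration 1/4 --
    FD 14: (15,0) -> (28.991,-0.489) [heading=358, draw]
    FD 11: (28.991,-0.489) -> (39.985,-0.872) [heading=358, draw]
    -- iteration 2/4 --
    FD 14: (39.985,-0.872) -> (53.976,-1.361) [heading=358, draw]
    FD 11: (53.976,-1.361) -> (64.97,-1.745) [heading=358, draw]
    -- iteration 3/4 --
    FD 14: (64.97,-1.745) -> (78.961,-2.234) [heading=358, draw]
    FD 11: (78.961,-2.234) -> (89.954,-2.617) [heading=358, draw]
    -- iteration 4/4 --
    FD 14: (89.954,-2.617) -> (103.946,-3.106) [heading=358, draw]
    FD 11: (103.946,-3.106) -> (114.939,-3.49) [heading=358, draw]
  ]
  -- iteration 2/2 --
  LT 88: heading 358 -> 86
  REPEAT 4 [
    -- iteration 1/4 --
    FD 14: (114.939,-3.49) -> (115.916,10.476) [heading=86, draw]
    FD 11: (115.916,10.476) -> (116.683,21.449) [heading=86, draw]
    -- iteration 2/4 --
    FD 14: (116.683,21.449) -> (117.66,35.415) [heading=86, draw]
    FD 11: (117.66,35.415) -> (118.427,46.388) [heading=86, draw]
    -- iteration 3/4 --
    FD 14: (118.427,46.388) -> (119.403,60.354) [heading=86, draw]
    FD 11: (119.403,60.354) -> (120.171,71.327) [heading=86, draw]
    -- iteration 4/4 --
    FD 14: (120.171,71.327) -> (121.147,85.293) [heading=86, draw]
    FD 11: (121.147,85.293) -> (121.915,96.266) [heading=86, draw]
  ]
]
BK 14: (121.915,96.266) -> (120.938,82.301) [heading=86, draw]
FD 10: (120.938,82.301) -> (121.636,92.276) [heading=86, draw]
RT 180: heading 86 -> 266
Final: pos=(121.636,92.276), heading=266, 19 segment(s) drawn
Segments drawn: 19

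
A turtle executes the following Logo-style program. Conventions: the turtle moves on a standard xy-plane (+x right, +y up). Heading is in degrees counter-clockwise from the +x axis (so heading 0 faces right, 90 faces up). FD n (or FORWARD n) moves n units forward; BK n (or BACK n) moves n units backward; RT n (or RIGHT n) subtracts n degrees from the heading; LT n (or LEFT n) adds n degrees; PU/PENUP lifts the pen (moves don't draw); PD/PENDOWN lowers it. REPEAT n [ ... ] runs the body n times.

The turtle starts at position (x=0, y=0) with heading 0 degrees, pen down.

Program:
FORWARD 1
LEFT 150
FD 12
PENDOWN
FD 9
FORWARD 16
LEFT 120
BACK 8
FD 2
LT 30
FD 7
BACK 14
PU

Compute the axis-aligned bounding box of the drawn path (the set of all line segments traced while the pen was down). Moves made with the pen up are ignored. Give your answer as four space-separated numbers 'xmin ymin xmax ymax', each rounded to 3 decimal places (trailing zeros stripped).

Executing turtle program step by step:
Start: pos=(0,0), heading=0, pen down
FD 1: (0,0) -> (1,0) [heading=0, draw]
LT 150: heading 0 -> 150
FD 12: (1,0) -> (-9.392,6) [heading=150, draw]
PD: pen down
FD 9: (-9.392,6) -> (-17.187,10.5) [heading=150, draw]
FD 16: (-17.187,10.5) -> (-31.043,18.5) [heading=150, draw]
LT 120: heading 150 -> 270
BK 8: (-31.043,18.5) -> (-31.043,26.5) [heading=270, draw]
FD 2: (-31.043,26.5) -> (-31.043,24.5) [heading=270, draw]
LT 30: heading 270 -> 300
FD 7: (-31.043,24.5) -> (-27.543,18.438) [heading=300, draw]
BK 14: (-27.543,18.438) -> (-34.543,30.562) [heading=300, draw]
PU: pen up
Final: pos=(-34.543,30.562), heading=300, 8 segment(s) drawn

Segment endpoints: x in {-34.543, -31.043, -27.543, -17.187, -9.392, 0, 1}, y in {0, 6, 10.5, 18.438, 18.5, 24.5, 26.5, 30.562}
xmin=-34.543, ymin=0, xmax=1, ymax=30.562

Answer: -34.543 0 1 30.562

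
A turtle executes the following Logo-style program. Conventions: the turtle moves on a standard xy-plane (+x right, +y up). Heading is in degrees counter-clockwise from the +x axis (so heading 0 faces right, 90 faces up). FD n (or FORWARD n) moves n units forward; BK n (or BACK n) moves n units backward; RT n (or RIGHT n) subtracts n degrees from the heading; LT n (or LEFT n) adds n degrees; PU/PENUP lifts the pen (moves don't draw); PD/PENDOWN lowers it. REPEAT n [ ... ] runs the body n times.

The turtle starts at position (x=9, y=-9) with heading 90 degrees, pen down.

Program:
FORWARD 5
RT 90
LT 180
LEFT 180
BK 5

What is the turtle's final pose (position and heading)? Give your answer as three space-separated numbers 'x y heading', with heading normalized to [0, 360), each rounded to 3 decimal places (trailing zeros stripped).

Executing turtle program step by step:
Start: pos=(9,-9), heading=90, pen down
FD 5: (9,-9) -> (9,-4) [heading=90, draw]
RT 90: heading 90 -> 0
LT 180: heading 0 -> 180
LT 180: heading 180 -> 0
BK 5: (9,-4) -> (4,-4) [heading=0, draw]
Final: pos=(4,-4), heading=0, 2 segment(s) drawn

Answer: 4 -4 0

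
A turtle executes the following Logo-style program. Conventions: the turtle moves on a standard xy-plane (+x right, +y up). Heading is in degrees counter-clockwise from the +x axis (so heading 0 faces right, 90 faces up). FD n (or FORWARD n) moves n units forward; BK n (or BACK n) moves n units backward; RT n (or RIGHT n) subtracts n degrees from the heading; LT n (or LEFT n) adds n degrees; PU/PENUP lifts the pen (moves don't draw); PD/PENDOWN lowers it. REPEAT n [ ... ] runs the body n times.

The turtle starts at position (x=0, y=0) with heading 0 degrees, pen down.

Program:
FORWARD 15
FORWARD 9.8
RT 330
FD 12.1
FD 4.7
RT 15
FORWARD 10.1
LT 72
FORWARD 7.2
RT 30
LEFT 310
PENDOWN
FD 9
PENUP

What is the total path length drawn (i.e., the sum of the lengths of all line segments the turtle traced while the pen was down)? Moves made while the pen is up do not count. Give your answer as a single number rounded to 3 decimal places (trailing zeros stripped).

Executing turtle program step by step:
Start: pos=(0,0), heading=0, pen down
FD 15: (0,0) -> (15,0) [heading=0, draw]
FD 9.8: (15,0) -> (24.8,0) [heading=0, draw]
RT 330: heading 0 -> 30
FD 12.1: (24.8,0) -> (35.279,6.05) [heading=30, draw]
FD 4.7: (35.279,6.05) -> (39.349,8.4) [heading=30, draw]
RT 15: heading 30 -> 15
FD 10.1: (39.349,8.4) -> (49.105,11.014) [heading=15, draw]
LT 72: heading 15 -> 87
FD 7.2: (49.105,11.014) -> (49.482,18.204) [heading=87, draw]
RT 30: heading 87 -> 57
LT 310: heading 57 -> 7
PD: pen down
FD 9: (49.482,18.204) -> (58.415,19.301) [heading=7, draw]
PU: pen up
Final: pos=(58.415,19.301), heading=7, 7 segment(s) drawn

Segment lengths:
  seg 1: (0,0) -> (15,0), length = 15
  seg 2: (15,0) -> (24.8,0), length = 9.8
  seg 3: (24.8,0) -> (35.279,6.05), length = 12.1
  seg 4: (35.279,6.05) -> (39.349,8.4), length = 4.7
  seg 5: (39.349,8.4) -> (49.105,11.014), length = 10.1
  seg 6: (49.105,11.014) -> (49.482,18.204), length = 7.2
  seg 7: (49.482,18.204) -> (58.415,19.301), length = 9
Total = 67.9

Answer: 67.9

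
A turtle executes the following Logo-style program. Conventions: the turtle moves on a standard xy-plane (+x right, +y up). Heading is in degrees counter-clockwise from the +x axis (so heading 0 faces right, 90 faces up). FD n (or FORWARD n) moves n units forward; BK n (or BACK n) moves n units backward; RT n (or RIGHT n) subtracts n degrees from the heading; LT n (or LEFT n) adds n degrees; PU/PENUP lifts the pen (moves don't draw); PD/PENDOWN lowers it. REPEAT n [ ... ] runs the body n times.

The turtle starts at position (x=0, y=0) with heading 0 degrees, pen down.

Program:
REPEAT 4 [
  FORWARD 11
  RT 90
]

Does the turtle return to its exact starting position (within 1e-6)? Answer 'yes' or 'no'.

Executing turtle program step by step:
Start: pos=(0,0), heading=0, pen down
REPEAT 4 [
  -- iteration 1/4 --
  FD 11: (0,0) -> (11,0) [heading=0, draw]
  RT 90: heading 0 -> 270
  -- iteration 2/4 --
  FD 11: (11,0) -> (11,-11) [heading=270, draw]
  RT 90: heading 270 -> 180
  -- iteration 3/4 --
  FD 11: (11,-11) -> (0,-11) [heading=180, draw]
  RT 90: heading 180 -> 90
  -- iteration 4/4 --
  FD 11: (0,-11) -> (0,0) [heading=90, draw]
  RT 90: heading 90 -> 0
]
Final: pos=(0,0), heading=0, 4 segment(s) drawn

Start position: (0, 0)
Final position: (0, 0)
Distance = 0; < 1e-6 -> CLOSED

Answer: yes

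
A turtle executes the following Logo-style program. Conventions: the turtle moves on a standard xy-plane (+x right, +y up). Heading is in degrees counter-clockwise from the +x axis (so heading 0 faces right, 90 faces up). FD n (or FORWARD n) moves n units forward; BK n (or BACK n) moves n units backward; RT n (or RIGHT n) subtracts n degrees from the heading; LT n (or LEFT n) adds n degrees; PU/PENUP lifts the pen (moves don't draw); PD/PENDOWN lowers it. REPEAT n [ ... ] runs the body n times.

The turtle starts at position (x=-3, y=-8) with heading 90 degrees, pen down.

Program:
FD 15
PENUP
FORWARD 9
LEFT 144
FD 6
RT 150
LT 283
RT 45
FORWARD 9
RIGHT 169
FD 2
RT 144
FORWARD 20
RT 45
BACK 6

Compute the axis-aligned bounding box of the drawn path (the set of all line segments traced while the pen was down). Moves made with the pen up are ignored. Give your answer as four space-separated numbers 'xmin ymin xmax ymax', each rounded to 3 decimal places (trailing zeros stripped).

Executing turtle program step by step:
Start: pos=(-3,-8), heading=90, pen down
FD 15: (-3,-8) -> (-3,7) [heading=90, draw]
PU: pen up
FD 9: (-3,7) -> (-3,16) [heading=90, move]
LT 144: heading 90 -> 234
FD 6: (-3,16) -> (-6.527,11.146) [heading=234, move]
RT 150: heading 234 -> 84
LT 283: heading 84 -> 7
RT 45: heading 7 -> 322
FD 9: (-6.527,11.146) -> (0.565,5.605) [heading=322, move]
RT 169: heading 322 -> 153
FD 2: (0.565,5.605) -> (-1.217,6.513) [heading=153, move]
RT 144: heading 153 -> 9
FD 20: (-1.217,6.513) -> (18.537,9.642) [heading=9, move]
RT 45: heading 9 -> 324
BK 6: (18.537,9.642) -> (13.683,13.168) [heading=324, move]
Final: pos=(13.683,13.168), heading=324, 1 segment(s) drawn

Segment endpoints: x in {-3, -3}, y in {-8, 7}
xmin=-3, ymin=-8, xmax=-3, ymax=7

Answer: -3 -8 -3 7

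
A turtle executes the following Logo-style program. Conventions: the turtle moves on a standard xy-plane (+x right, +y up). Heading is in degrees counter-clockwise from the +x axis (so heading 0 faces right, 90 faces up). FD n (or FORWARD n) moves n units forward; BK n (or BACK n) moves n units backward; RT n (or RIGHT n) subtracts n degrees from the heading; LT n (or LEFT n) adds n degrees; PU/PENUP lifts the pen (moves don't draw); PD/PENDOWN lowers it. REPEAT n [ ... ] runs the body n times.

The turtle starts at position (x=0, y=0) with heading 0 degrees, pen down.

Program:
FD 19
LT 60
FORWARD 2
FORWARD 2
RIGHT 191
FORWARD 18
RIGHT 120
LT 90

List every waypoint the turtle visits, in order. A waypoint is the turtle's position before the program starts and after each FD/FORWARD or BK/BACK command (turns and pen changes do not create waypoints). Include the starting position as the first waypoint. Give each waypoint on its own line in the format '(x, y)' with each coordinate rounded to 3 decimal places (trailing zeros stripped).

Answer: (0, 0)
(19, 0)
(20, 1.732)
(21, 3.464)
(9.191, -10.121)

Derivation:
Executing turtle program step by step:
Start: pos=(0,0), heading=0, pen down
FD 19: (0,0) -> (19,0) [heading=0, draw]
LT 60: heading 0 -> 60
FD 2: (19,0) -> (20,1.732) [heading=60, draw]
FD 2: (20,1.732) -> (21,3.464) [heading=60, draw]
RT 191: heading 60 -> 229
FD 18: (21,3.464) -> (9.191,-10.121) [heading=229, draw]
RT 120: heading 229 -> 109
LT 90: heading 109 -> 199
Final: pos=(9.191,-10.121), heading=199, 4 segment(s) drawn
Waypoints (5 total):
(0, 0)
(19, 0)
(20, 1.732)
(21, 3.464)
(9.191, -10.121)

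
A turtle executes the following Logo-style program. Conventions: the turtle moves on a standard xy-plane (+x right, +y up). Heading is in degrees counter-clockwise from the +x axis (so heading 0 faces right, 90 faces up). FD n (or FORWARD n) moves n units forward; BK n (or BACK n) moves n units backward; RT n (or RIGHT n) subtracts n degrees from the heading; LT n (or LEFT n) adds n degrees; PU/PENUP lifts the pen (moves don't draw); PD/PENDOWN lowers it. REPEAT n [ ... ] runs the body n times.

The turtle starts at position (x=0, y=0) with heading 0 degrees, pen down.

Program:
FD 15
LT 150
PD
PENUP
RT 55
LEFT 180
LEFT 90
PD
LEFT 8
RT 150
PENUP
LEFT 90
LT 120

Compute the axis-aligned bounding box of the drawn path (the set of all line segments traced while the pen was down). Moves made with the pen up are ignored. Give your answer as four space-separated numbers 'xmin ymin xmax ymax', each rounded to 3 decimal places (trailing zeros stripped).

Answer: 0 0 15 0

Derivation:
Executing turtle program step by step:
Start: pos=(0,0), heading=0, pen down
FD 15: (0,0) -> (15,0) [heading=0, draw]
LT 150: heading 0 -> 150
PD: pen down
PU: pen up
RT 55: heading 150 -> 95
LT 180: heading 95 -> 275
LT 90: heading 275 -> 5
PD: pen down
LT 8: heading 5 -> 13
RT 150: heading 13 -> 223
PU: pen up
LT 90: heading 223 -> 313
LT 120: heading 313 -> 73
Final: pos=(15,0), heading=73, 1 segment(s) drawn

Segment endpoints: x in {0, 15}, y in {0}
xmin=0, ymin=0, xmax=15, ymax=0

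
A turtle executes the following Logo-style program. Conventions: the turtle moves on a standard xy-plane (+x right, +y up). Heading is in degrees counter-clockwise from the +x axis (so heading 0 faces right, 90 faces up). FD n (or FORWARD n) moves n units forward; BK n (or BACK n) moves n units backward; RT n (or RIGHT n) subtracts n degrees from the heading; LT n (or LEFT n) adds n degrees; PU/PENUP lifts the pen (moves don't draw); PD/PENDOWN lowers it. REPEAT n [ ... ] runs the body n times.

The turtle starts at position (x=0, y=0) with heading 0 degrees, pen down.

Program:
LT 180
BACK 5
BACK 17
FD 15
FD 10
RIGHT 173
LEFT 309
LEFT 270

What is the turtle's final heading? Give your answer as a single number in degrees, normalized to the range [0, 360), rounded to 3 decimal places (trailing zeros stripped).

Executing turtle program step by step:
Start: pos=(0,0), heading=0, pen down
LT 180: heading 0 -> 180
BK 5: (0,0) -> (5,0) [heading=180, draw]
BK 17: (5,0) -> (22,0) [heading=180, draw]
FD 15: (22,0) -> (7,0) [heading=180, draw]
FD 10: (7,0) -> (-3,0) [heading=180, draw]
RT 173: heading 180 -> 7
LT 309: heading 7 -> 316
LT 270: heading 316 -> 226
Final: pos=(-3,0), heading=226, 4 segment(s) drawn

Answer: 226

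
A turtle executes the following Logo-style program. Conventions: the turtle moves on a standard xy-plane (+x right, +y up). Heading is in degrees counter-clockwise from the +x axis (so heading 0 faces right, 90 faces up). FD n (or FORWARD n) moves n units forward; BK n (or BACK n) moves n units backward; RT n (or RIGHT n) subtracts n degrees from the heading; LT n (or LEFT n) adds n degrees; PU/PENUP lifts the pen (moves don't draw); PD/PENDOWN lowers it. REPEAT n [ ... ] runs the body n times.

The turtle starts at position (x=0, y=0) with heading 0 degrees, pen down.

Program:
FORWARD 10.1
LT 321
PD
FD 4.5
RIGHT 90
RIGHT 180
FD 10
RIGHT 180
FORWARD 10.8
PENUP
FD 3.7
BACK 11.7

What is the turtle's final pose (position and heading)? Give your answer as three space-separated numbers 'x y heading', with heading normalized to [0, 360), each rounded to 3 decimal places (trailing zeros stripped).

Executing turtle program step by step:
Start: pos=(0,0), heading=0, pen down
FD 10.1: (0,0) -> (10.1,0) [heading=0, draw]
LT 321: heading 0 -> 321
PD: pen down
FD 4.5: (10.1,0) -> (13.597,-2.832) [heading=321, draw]
RT 90: heading 321 -> 231
RT 180: heading 231 -> 51
FD 10: (13.597,-2.832) -> (19.89,4.94) [heading=51, draw]
RT 180: heading 51 -> 231
FD 10.8: (19.89,4.94) -> (13.094,-3.454) [heading=231, draw]
PU: pen up
FD 3.7: (13.094,-3.454) -> (10.765,-6.329) [heading=231, move]
BK 11.7: (10.765,-6.329) -> (18.128,2.764) [heading=231, move]
Final: pos=(18.128,2.764), heading=231, 4 segment(s) drawn

Answer: 18.128 2.764 231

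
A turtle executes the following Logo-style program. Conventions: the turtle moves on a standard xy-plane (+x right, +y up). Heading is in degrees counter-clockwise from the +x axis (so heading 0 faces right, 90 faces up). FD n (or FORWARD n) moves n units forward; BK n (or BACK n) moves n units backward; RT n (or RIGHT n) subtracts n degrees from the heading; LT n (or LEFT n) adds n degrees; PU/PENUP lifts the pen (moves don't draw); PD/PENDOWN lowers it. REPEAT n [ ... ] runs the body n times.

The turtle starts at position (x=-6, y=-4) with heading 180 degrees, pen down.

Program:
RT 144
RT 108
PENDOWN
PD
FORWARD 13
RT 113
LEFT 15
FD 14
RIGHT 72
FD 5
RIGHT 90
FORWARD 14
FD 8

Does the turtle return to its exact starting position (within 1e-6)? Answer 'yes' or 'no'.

Executing turtle program step by step:
Start: pos=(-6,-4), heading=180, pen down
RT 144: heading 180 -> 36
RT 108: heading 36 -> 288
PD: pen down
PD: pen down
FD 13: (-6,-4) -> (-1.983,-16.364) [heading=288, draw]
RT 113: heading 288 -> 175
LT 15: heading 175 -> 190
FD 14: (-1.983,-16.364) -> (-15.77,-18.795) [heading=190, draw]
RT 72: heading 190 -> 118
FD 5: (-15.77,-18.795) -> (-18.117,-14.38) [heading=118, draw]
RT 90: heading 118 -> 28
FD 14: (-18.117,-14.38) -> (-5.756,-7.807) [heading=28, draw]
FD 8: (-5.756,-7.807) -> (1.307,-4.052) [heading=28, draw]
Final: pos=(1.307,-4.052), heading=28, 5 segment(s) drawn

Start position: (-6, -4)
Final position: (1.307, -4.052)
Distance = 7.308; >= 1e-6 -> NOT closed

Answer: no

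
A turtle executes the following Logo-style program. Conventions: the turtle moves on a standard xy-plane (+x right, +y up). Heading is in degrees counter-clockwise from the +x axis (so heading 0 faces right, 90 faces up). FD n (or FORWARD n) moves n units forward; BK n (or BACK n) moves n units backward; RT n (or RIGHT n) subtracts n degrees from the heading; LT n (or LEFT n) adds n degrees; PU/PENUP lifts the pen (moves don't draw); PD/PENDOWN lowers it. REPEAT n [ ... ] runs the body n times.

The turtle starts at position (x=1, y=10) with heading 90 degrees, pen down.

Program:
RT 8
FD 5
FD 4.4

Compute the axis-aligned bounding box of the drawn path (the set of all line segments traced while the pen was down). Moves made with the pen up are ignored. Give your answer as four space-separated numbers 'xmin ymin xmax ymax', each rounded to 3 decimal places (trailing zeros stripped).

Answer: 1 10 2.308 19.309

Derivation:
Executing turtle program step by step:
Start: pos=(1,10), heading=90, pen down
RT 8: heading 90 -> 82
FD 5: (1,10) -> (1.696,14.951) [heading=82, draw]
FD 4.4: (1.696,14.951) -> (2.308,19.309) [heading=82, draw]
Final: pos=(2.308,19.309), heading=82, 2 segment(s) drawn

Segment endpoints: x in {1, 1.696, 2.308}, y in {10, 14.951, 19.309}
xmin=1, ymin=10, xmax=2.308, ymax=19.309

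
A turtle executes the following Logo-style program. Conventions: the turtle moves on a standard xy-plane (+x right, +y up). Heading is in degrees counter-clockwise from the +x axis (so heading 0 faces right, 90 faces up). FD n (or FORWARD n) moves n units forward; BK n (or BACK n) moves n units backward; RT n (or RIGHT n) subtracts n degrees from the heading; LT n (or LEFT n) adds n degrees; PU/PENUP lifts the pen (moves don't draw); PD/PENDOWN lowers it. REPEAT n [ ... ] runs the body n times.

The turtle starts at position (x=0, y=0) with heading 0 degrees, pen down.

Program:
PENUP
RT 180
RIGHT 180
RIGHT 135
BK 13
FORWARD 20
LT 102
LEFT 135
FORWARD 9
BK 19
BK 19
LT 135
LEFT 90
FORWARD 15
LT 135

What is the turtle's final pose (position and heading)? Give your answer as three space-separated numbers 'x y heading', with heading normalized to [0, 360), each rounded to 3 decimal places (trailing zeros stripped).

Answer: 13.66 -41.486 102

Derivation:
Executing turtle program step by step:
Start: pos=(0,0), heading=0, pen down
PU: pen up
RT 180: heading 0 -> 180
RT 180: heading 180 -> 0
RT 135: heading 0 -> 225
BK 13: (0,0) -> (9.192,9.192) [heading=225, move]
FD 20: (9.192,9.192) -> (-4.95,-4.95) [heading=225, move]
LT 102: heading 225 -> 327
LT 135: heading 327 -> 102
FD 9: (-4.95,-4.95) -> (-6.821,3.854) [heading=102, move]
BK 19: (-6.821,3.854) -> (-2.871,-14.731) [heading=102, move]
BK 19: (-2.871,-14.731) -> (1.08,-33.316) [heading=102, move]
LT 135: heading 102 -> 237
LT 90: heading 237 -> 327
FD 15: (1.08,-33.316) -> (13.66,-41.486) [heading=327, move]
LT 135: heading 327 -> 102
Final: pos=(13.66,-41.486), heading=102, 0 segment(s) drawn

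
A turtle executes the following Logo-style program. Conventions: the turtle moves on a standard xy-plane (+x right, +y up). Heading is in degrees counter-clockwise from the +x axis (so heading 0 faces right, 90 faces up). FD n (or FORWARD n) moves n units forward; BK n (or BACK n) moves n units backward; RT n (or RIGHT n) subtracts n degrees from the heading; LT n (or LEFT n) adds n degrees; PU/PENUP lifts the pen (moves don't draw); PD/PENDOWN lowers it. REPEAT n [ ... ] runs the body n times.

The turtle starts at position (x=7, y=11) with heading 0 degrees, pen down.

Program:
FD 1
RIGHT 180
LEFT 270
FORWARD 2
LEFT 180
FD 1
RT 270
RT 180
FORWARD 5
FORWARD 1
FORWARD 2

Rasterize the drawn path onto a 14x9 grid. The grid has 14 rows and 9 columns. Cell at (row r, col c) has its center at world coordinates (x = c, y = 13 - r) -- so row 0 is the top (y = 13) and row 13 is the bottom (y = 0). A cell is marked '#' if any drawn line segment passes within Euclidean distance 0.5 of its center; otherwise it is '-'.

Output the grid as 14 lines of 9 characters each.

Answer: --------#
#########
-------##
---------
---------
---------
---------
---------
---------
---------
---------
---------
---------
---------

Derivation:
Segment 0: (7,11) -> (8,11)
Segment 1: (8,11) -> (8,13)
Segment 2: (8,13) -> (8,12)
Segment 3: (8,12) -> (3,12)
Segment 4: (3,12) -> (2,12)
Segment 5: (2,12) -> (0,12)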